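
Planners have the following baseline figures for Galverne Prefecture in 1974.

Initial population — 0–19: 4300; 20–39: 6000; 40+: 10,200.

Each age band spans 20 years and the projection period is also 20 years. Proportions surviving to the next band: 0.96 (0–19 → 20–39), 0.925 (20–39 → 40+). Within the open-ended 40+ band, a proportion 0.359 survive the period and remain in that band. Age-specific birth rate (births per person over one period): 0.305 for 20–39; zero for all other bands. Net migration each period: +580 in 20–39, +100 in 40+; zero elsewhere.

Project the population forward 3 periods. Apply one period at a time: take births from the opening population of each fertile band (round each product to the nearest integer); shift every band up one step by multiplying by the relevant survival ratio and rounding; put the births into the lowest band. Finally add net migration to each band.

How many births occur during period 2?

Let group 1 be 0–19 through group 3 = 40+.
— Period 1 —
Births: 6000 × 0.305 = 1830
Group 2: 4300 × 0.96 = 4128
Group 3: 6000 × 0.925 + 10200 × 0.359 = 5550 + 3662 = 9212
Net migration: Group 2 + 580 → 4708; Group 3 + 100 → 9312
Population now: 0–19=1830, 20–39=4708, 40+=9312
— Period 2 —
Births: 4708 × 0.305 = 1436
Group 2: 1830 × 0.96 = 1757
Group 3: 4708 × 0.925 + 9312 × 0.359 = 4355 + 3343 = 7698
Net migration: Group 2 + 580 → 2337; Group 3 + 100 → 7798
Population now: 0–19=1436, 20–39=2337, 40+=7798

1436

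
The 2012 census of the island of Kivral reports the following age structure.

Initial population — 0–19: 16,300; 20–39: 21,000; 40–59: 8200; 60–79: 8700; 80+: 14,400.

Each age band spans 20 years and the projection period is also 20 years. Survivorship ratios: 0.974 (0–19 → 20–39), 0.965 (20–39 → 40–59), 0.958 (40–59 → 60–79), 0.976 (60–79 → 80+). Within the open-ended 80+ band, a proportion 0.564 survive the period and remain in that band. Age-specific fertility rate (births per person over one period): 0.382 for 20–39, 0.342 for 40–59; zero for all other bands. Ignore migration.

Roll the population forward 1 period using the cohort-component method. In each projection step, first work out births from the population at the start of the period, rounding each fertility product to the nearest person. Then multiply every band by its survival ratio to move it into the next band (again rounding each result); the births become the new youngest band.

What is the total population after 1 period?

71436

[period 1]
Births: 21000 × 0.382 = 8022 ; 8200 × 0.342 = 2804 → total 10826
20–39: 16300 × 0.974 = 15876
40–59: 21000 × 0.965 = 20265
60–79: 8200 × 0.958 = 7856
80+: 8700 × 0.976 + 14400 × 0.564 = 8491 + 8122 = 16613
→ [10826, 15876, 20265, 7856, 16613]
Total after period 1: 10826 + 15876 + 20265 + 7856 + 16613 = 71436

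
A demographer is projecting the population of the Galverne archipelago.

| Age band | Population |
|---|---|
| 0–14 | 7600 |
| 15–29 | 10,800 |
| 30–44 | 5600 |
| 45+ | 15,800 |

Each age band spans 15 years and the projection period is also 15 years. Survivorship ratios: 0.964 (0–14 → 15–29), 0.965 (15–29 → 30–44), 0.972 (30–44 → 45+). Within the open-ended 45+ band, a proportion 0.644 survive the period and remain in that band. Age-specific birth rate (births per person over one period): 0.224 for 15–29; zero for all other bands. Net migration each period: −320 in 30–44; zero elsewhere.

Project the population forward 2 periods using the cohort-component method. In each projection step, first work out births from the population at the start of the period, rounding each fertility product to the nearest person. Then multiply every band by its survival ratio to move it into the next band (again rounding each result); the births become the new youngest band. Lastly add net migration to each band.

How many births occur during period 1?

Let group 1 be 0–14 through group 4 = 45+.
Period 1.
Births: 10800 × 0.224 = 2419
Group 2: 7600 × 0.964 = 7326
Group 3: 10800 × 0.965 = 10422
Group 4: 5600 × 0.972 + 15800 × 0.644 = 5443 + 10175 = 15618
Net migration: Group 3 − 320 → 10102
End of period: [2419, 7326, 10102, 15618]

2419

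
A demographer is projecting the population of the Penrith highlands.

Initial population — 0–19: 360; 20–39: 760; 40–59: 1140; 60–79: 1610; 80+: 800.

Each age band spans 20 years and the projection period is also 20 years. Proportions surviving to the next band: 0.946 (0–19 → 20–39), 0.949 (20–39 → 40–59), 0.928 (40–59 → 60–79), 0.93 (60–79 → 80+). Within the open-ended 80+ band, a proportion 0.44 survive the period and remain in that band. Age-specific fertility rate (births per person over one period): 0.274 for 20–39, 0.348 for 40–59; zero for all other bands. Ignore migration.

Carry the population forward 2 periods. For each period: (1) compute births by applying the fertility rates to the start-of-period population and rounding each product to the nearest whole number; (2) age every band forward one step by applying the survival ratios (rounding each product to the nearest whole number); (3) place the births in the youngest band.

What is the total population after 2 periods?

Let band 1 be 0–19 through band 5 = 80+.
— Period 1 —
Births: 760 × 0.274 = 208, 1140 × 0.348 = 397 ⇒ total 605
Band 2: 360 × 0.946 = 341
Band 3: 760 × 0.949 = 721
Band 4: 1140 × 0.928 = 1058
Band 5: 1610 × 0.93 + 800 × 0.44 = 1497 + 352 = 1849
→ [605, 341, 721, 1058, 1849]
— Period 2 —
Births: 341 × 0.274 = 93, 721 × 0.348 = 251 ⇒ total 344
Band 2: 605 × 0.946 = 572
Band 3: 341 × 0.949 = 324
Band 4: 721 × 0.928 = 669
Band 5: 1058 × 0.93 + 1849 × 0.44 = 984 + 814 = 1798
→ [344, 572, 324, 669, 1798]
Total after period 2: 344 + 572 + 324 + 669 + 1798 = 3707

3707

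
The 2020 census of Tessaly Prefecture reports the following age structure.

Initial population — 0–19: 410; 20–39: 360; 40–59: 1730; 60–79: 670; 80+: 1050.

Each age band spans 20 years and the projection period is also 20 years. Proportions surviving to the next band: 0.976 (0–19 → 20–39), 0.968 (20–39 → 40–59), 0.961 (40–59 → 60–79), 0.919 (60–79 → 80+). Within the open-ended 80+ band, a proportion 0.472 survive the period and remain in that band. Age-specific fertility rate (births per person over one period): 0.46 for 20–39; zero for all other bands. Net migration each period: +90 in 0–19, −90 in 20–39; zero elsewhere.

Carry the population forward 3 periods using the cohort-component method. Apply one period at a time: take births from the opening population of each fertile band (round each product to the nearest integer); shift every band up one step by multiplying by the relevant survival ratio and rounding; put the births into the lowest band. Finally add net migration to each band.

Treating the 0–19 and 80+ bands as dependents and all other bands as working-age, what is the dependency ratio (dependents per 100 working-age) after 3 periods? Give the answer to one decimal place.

248.3

Let group 1 be 0–19 through group 5 = 80+.
Period 1:
Births: 360 × 0.46 = 166
Group 2: 410 × 0.976 = 400
Group 3: 360 × 0.968 = 348
Group 4: 1730 × 0.961 = 1663
Group 5: 670 × 0.919 + 1050 × 0.472 = 616 + 496 = 1112
Net migration: Group 1 + 90 → 256; Group 2 − 90 → 310
Giving 256 / 310 / 348 / 1663 / 1112.
Period 2:
Births: 310 × 0.46 = 143
Group 2: 256 × 0.976 = 250
Group 3: 310 × 0.968 = 300
Group 4: 348 × 0.961 = 334
Group 5: 1663 × 0.919 + 1112 × 0.472 = 1528 + 525 = 2053
Net migration: Group 1 + 90 → 233; Group 2 − 90 → 160
Giving 233 / 160 / 300 / 334 / 2053.
Period 3:
Births: 160 × 0.46 = 74
Group 2: 233 × 0.976 = 227
Group 3: 160 × 0.968 = 155
Group 4: 300 × 0.961 = 288
Group 5: 334 × 0.919 + 2053 × 0.472 = 307 + 969 = 1276
Net migration: Group 1 + 90 → 164; Group 2 − 90 → 137
Giving 164 / 137 / 155 / 288 / 1276.
Dependents (band 0–19 + band 80+) = 164 + 1276 = 1440; working-age = 580; ratio = 1440/580 × 100 = 248.3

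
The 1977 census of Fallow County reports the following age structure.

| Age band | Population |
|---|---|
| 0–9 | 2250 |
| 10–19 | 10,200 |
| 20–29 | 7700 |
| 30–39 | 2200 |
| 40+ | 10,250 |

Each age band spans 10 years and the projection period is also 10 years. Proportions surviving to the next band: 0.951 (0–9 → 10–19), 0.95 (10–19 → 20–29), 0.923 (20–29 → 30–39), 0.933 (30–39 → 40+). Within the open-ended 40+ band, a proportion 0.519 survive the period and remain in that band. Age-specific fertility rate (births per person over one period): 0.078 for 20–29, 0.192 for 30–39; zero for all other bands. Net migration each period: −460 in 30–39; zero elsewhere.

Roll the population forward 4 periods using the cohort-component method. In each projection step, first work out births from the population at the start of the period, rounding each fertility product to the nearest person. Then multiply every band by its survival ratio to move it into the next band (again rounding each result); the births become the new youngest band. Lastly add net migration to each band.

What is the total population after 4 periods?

12403

Call the groups 1 to 5, youngest first.
Period 1.
Births: 7700 * 0.078 = 601  |  2200 * 0.192 = 422 → total 1023
Group 2: 2250 * 0.951 = 2140
Group 3: 10200 * 0.95 = 9690
Group 4: 7700 * 0.923 = 7107
Group 5: 2200 * 0.933 + 10250 * 0.519 = 2053 + 5320 = 7373
Net migration: Group 4 − 460 → 6647
Giving 1023 / 2140 / 9690 / 6647 / 7373.
Period 2.
Births: 9690 * 0.078 = 756  |  6647 * 0.192 = 1276 → total 2032
Group 2: 1023 * 0.951 = 973
Group 3: 2140 * 0.95 = 2033
Group 4: 9690 * 0.923 = 8944
Group 5: 6647 * 0.933 + 7373 * 0.519 = 6202 + 3827 = 10029
Net migration: Group 4 − 460 → 8484
Giving 2032 / 973 / 2033 / 8484 / 10029.
Period 3.
Births: 2033 * 0.078 = 159  |  8484 * 0.192 = 1629 → total 1788
Group 2: 2032 * 0.951 = 1932
Group 3: 973 * 0.95 = 924
Group 4: 2033 * 0.923 = 1876
Group 5: 8484 * 0.933 + 10029 * 0.519 = 7916 + 5205 = 13121
Net migration: Group 4 − 460 → 1416
Giving 1788 / 1932 / 924 / 1416 / 13121.
Period 4.
Births: 924 * 0.078 = 72  |  1416 * 0.192 = 272 → total 344
Group 2: 1788 * 0.951 = 1700
Group 3: 1932 * 0.95 = 1835
Group 4: 924 * 0.923 = 853
Group 5: 1416 * 0.933 + 13121 * 0.519 = 1321 + 6810 = 8131
Net migration: Group 4 − 460 → 393
Giving 344 / 1700 / 1835 / 393 / 8131.
Total after period 4: 344 + 1700 + 1835 + 393 + 8131 = 12403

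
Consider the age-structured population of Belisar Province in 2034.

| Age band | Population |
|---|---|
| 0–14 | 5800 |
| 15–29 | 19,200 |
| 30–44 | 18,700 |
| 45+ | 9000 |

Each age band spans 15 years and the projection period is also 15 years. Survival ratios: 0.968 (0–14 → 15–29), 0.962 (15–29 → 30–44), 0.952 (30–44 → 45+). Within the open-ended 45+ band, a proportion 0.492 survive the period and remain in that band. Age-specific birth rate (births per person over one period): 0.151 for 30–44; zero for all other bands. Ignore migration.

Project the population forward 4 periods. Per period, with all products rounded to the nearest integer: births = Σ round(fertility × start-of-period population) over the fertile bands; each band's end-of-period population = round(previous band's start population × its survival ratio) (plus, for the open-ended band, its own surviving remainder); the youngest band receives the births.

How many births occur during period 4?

397

[period 1]
Births: 18700 × 0.151 = 2824
15–29: 5800 × 0.968 = 5614
30–44: 19200 × 0.962 = 18470
45+: 18700 × 0.952 + 9000 × 0.492 = 17802 + 4428 = 22230
Population now: 0–14=2824, 15–29=5614, 30–44=18470, 45+=22230
[period 2]
Births: 18470 × 0.151 = 2789
15–29: 2824 × 0.968 = 2734
30–44: 5614 × 0.962 = 5401
45+: 18470 × 0.952 + 22230 × 0.492 = 17583 + 10937 = 28520
Population now: 0–14=2789, 15–29=2734, 30–44=5401, 45+=28520
[period 3]
Births: 5401 × 0.151 = 816
15–29: 2789 × 0.968 = 2700
30–44: 2734 × 0.962 = 2630
45+: 5401 × 0.952 + 28520 × 0.492 = 5142 + 14032 = 19174
Population now: 0–14=816, 15–29=2700, 30–44=2630, 45+=19174
[period 4]
Births: 2630 × 0.151 = 397
15–29: 816 × 0.968 = 790
30–44: 2700 × 0.962 = 2597
45+: 2630 × 0.952 + 19174 × 0.492 = 2504 + 9434 = 11938
Population now: 0–14=397, 15–29=790, 30–44=2597, 45+=11938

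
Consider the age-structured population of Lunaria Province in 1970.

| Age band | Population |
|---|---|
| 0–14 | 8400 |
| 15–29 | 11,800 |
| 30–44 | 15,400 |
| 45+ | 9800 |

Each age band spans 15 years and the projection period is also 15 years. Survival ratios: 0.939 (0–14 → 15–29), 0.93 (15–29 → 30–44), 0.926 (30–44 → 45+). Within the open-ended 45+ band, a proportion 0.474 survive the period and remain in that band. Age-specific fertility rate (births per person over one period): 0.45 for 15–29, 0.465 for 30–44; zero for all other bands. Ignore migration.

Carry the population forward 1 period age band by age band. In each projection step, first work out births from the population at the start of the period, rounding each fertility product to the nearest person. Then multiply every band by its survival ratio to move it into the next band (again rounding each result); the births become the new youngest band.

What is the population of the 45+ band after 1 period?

18905

Numbering the bands 1..4 from youngest to oldest:
[period 1]
Births: 11800 × 0.45 = 5310, 15400 × 0.465 = 7161 → 12471
Band 2: 8400 × 0.939 = 7888
Band 3: 11800 × 0.93 = 10974
Band 4: 15400 × 0.926 + 9800 × 0.474 = 14260 + 4645 = 18905
→ [12471, 7888, 10974, 18905]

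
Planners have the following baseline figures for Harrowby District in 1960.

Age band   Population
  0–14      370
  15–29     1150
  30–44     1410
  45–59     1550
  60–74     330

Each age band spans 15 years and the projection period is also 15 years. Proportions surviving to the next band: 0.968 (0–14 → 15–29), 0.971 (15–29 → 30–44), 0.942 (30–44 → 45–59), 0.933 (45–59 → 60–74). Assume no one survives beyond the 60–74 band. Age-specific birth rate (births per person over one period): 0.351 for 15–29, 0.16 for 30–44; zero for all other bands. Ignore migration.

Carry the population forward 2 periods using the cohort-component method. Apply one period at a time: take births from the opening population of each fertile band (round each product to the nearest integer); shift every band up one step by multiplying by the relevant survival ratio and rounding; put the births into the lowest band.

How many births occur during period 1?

630

Period 1:
Births: 1150 × 0.351 = 404, 1410 × 0.16 = 226 → 630
15–29: 370 × 0.968 = 358
30–44: 1150 × 0.971 = 1117
45–59: 1410 × 0.942 = 1328
60–74: 1550 × 0.933 = 1446
End of period: [630, 358, 1117, 1328, 1446]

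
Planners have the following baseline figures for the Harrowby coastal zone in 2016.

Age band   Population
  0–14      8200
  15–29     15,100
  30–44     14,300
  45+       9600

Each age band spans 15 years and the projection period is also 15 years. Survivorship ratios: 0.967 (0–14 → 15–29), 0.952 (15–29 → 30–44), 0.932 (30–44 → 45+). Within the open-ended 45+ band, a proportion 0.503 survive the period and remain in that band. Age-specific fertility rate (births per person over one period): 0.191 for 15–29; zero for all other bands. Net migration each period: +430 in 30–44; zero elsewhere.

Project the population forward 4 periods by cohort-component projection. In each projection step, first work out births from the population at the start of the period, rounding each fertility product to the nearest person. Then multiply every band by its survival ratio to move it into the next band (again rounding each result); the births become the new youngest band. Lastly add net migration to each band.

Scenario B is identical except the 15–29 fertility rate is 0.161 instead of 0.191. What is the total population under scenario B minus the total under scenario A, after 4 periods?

-836

Call the groups 1 to 4, youngest first.
— Period 1 —
Births: 15100 × 0.191 = 2884
Group 2: 8200 × 0.967 = 7929
Group 3: 15100 × 0.952 = 14375
Group 4: 14300 × 0.932 + 9600 × 0.503 = 13328 + 4829 = 18157
Net migration: Group 3 + 430 → 14805
Giving 2884 / 7929 / 14805 / 18157.
— Period 2 —
Births: 7929 × 0.191 = 1514
Group 2: 2884 × 0.967 = 2789
Group 3: 7929 × 0.952 = 7548
Group 4: 14805 × 0.932 + 18157 × 0.503 = 13798 + 9133 = 22931
Net migration: Group 3 + 430 → 7978
Giving 1514 / 2789 / 7978 / 22931.
— Period 3 —
Births: 2789 × 0.191 = 533
Group 2: 1514 × 0.967 = 1464
Group 3: 2789 × 0.952 = 2655
Group 4: 7978 × 0.932 + 22931 × 0.503 = 7435 + 11534 = 18969
Net migration: Group 3 + 430 → 3085
Giving 533 / 1464 / 3085 / 18969.
— Period 4 —
Births: 1464 × 0.191 = 280
Group 2: 533 × 0.967 = 515
Group 3: 1464 × 0.952 = 1394
Group 4: 3085 × 0.932 + 18969 × 0.503 = 2875 + 9541 = 12416
Net migration: Group 3 + 430 → 1824
Giving 280 / 515 / 1824 / 12416.
Scenario A total after 4 periods: 15035
Scenario B projection —
— Period 1 —
Births: 15100 × 0.161 = 2431
Group 2: 8200 × 0.967 = 7929
Group 3: 15100 × 0.952 = 14375
Group 4: 14300 × 0.932 + 9600 × 0.503 = 13328 + 4829 = 18157
Net migration: Group 3 + 430 → 14805
Giving 2431 / 7929 / 14805 / 18157.
— Period 2 —
Births: 7929 × 0.161 = 1277
Group 2: 2431 × 0.967 = 2351
Group 3: 7929 × 0.952 = 7548
Group 4: 14805 × 0.932 + 18157 × 0.503 = 13798 + 9133 = 22931
Net migration: Group 3 + 430 → 7978
Giving 1277 / 2351 / 7978 / 22931.
— Period 3 —
Births: 2351 × 0.161 = 379
Group 2: 1277 × 0.967 = 1235
Group 3: 2351 × 0.952 = 2238
Group 4: 7978 × 0.932 + 22931 × 0.503 = 7435 + 11534 = 18969
Net migration: Group 3 + 430 → 2668
Giving 379 / 1235 / 2668 / 18969.
— Period 4 —
Births: 1235 × 0.161 = 199
Group 2: 379 × 0.967 = 366
Group 3: 1235 × 0.952 = 1176
Group 4: 2668 × 0.932 + 18969 × 0.503 = 2487 + 9541 = 12028
Net migration: Group 3 + 430 → 1606
Giving 199 / 366 / 1606 / 12028.
Scenario B total after 4 periods: 14199
Difference B − A = 14199 − 15035 = -836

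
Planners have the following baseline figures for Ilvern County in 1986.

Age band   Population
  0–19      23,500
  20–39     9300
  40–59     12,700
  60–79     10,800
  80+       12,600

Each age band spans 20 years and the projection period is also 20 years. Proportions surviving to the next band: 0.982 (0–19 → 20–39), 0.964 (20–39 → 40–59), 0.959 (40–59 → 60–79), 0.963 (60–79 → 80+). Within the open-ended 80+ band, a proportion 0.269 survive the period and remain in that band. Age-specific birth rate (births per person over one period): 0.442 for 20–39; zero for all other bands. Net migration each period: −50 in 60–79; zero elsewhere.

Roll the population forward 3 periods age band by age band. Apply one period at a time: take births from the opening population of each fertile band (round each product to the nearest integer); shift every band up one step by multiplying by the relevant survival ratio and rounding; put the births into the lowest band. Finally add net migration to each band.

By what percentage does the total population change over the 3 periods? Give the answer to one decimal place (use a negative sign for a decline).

[period 1]
Births: 9300 * 0.442 = 4111
20–39: 23500 * 0.982 = 23077
40–59: 9300 * 0.964 = 8965
60–79: 12700 * 0.959 = 12179
80+: 10800 * 0.963 + 12600 * 0.269 = 10400 + 3389 = 13789
Net migration: 60–79 − 50 → 12129
Population now: 0–19=4111, 20–39=23077, 40–59=8965, 60–79=12129, 80+=13789
[period 2]
Births: 23077 * 0.442 = 10200
20–39: 4111 * 0.982 = 4037
40–59: 23077 * 0.964 = 22246
60–79: 8965 * 0.959 = 8597
80+: 12129 * 0.963 + 13789 * 0.269 = 11680 + 3709 = 15389
Net migration: 60–79 − 50 → 8547
Population now: 0–19=10200, 20–39=4037, 40–59=22246, 60–79=8547, 80+=15389
[period 3]
Births: 4037 * 0.442 = 1784
20–39: 10200 * 0.982 = 10016
40–59: 4037 * 0.964 = 3892
60–79: 22246 * 0.959 = 21334
80+: 8547 * 0.963 + 15389 * 0.269 = 8231 + 4140 = 12371
Net migration: 60–79 − 50 → 21284
Population now: 0–19=1784, 20–39=10016, 40–59=3892, 60–79=21284, 80+=12371
Total: 68900 → 49347; change = -19553; percentage change = -28.4%

-28.4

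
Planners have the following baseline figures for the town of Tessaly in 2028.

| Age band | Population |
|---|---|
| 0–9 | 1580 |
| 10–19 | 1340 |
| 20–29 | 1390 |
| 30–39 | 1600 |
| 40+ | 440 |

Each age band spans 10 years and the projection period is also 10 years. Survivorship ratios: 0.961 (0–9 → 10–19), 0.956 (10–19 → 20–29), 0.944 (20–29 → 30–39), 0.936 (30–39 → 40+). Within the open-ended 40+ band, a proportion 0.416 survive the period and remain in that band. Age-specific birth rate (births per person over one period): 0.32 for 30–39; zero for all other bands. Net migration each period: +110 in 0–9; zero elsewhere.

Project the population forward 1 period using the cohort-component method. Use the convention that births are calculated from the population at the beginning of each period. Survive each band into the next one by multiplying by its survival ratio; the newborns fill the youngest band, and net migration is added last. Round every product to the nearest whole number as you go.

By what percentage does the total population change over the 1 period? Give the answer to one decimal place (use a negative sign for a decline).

Numbering the groups 1..5 from youngest to oldest:
— Period 1 —
Births: 1600 × 0.32 = 512
Group 2: 1580 × 0.961 = 1518
Group 3: 1340 × 0.956 = 1281
Group 4: 1390 × 0.944 = 1312
Group 5: 1600 × 0.936 + 440 × 0.416 = 1498 + 183 = 1681
Net migration: Group 1 + 110 → 622
End of period: [622, 1518, 1281, 1312, 1681]
Total: 6350 → 6414; change = 64; percentage change = 1.0%

1.0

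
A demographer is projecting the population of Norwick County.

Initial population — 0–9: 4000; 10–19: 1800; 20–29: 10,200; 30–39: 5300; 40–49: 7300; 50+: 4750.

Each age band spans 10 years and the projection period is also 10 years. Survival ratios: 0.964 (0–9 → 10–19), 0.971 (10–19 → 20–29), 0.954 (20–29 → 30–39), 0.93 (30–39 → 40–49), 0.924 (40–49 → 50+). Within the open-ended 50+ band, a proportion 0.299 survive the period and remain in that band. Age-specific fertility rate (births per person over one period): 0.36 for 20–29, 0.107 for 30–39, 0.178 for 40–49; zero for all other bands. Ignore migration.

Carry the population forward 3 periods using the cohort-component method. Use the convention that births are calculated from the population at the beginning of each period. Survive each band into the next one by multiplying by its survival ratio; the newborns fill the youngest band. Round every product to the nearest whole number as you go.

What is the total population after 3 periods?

26353

Period 1.
Births: 10200 × 0.36 = 3672  |  5300 × 0.107 = 567  |  7300 × 0.178 = 1299 ⇒ total 5538
10–19: 4000 × 0.964 = 3856
20–29: 1800 × 0.971 = 1748
30–39: 10200 × 0.954 = 9731
40–49: 5300 × 0.93 = 4929
50+: 7300 × 0.924 + 4750 × 0.299 = 6745 + 1420 = 8165
Giving 5538 / 3856 / 1748 / 9731 / 4929 / 8165.
Period 2.
Births: 1748 × 0.36 = 629  |  9731 × 0.107 = 1041  |  4929 × 0.178 = 877 ⇒ total 2547
10–19: 5538 × 0.964 = 5339
20–29: 3856 × 0.971 = 3744
30–39: 1748 × 0.954 = 1668
40–49: 9731 × 0.93 = 9050
50+: 4929 × 0.924 + 8165 × 0.299 = 4554 + 2441 = 6995
Giving 2547 / 5339 / 3744 / 1668 / 9050 / 6995.
Period 3.
Births: 3744 × 0.36 = 1348  |  1668 × 0.107 = 178  |  9050 × 0.178 = 1611 ⇒ total 3137
10–19: 2547 × 0.964 = 2455
20–29: 5339 × 0.971 = 5184
30–39: 3744 × 0.954 = 3572
40–49: 1668 × 0.93 = 1551
50+: 9050 × 0.924 + 6995 × 0.299 = 8362 + 2092 = 10454
Giving 3137 / 2455 / 5184 / 3572 / 1551 / 10454.
Total after period 3: 3137 + 2455 + 5184 + 3572 + 1551 + 10454 = 26353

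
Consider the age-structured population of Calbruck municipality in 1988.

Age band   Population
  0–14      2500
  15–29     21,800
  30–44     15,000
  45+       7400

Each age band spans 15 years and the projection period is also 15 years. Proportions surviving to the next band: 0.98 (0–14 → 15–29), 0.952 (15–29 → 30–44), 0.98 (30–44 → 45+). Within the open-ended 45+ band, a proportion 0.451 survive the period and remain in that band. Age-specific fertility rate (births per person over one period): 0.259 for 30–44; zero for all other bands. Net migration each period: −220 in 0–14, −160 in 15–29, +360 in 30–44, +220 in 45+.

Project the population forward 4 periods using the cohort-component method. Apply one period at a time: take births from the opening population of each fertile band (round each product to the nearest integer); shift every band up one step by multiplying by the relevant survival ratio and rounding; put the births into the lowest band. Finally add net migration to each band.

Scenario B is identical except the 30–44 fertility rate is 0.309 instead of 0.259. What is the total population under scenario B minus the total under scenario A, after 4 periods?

Period 1:
Births: 15000 × 0.259 = 3885
15–29: 2500 × 0.98 = 2450
30–44: 21800 × 0.952 = 20754
45+: 15000 × 0.98 + 7400 × 0.451 = 14700 + 3337 = 18037
Net migration: 0–14 − 220 → 3665; 15–29 − 160 → 2290; 30–44 + 360 → 21114; 45+ + 220 → 18257
Giving 3665 / 2290 / 21114 / 18257.
Period 2:
Births: 21114 × 0.259 = 5469
15–29: 3665 × 0.98 = 3592
30–44: 2290 × 0.952 = 2180
45+: 21114 × 0.98 + 18257 × 0.451 = 20692 + 8234 = 28926
Net migration: 0–14 − 220 → 5249; 15–29 − 160 → 3432; 30–44 + 360 → 2540; 45+ + 220 → 29146
Giving 5249 / 3432 / 2540 / 29146.
Period 3:
Births: 2540 × 0.259 = 658
15–29: 5249 × 0.98 = 5144
30–44: 3432 × 0.952 = 3267
45+: 2540 × 0.98 + 29146 × 0.451 = 2489 + 13145 = 15634
Net migration: 0–14 − 220 → 438; 15–29 − 160 → 4984; 30–44 + 360 → 3627; 45+ + 220 → 15854
Giving 438 / 4984 / 3627 / 15854.
Period 4:
Births: 3627 × 0.259 = 939
15–29: 438 × 0.98 = 429
30–44: 4984 × 0.952 = 4745
45+: 3627 × 0.98 + 15854 × 0.451 = 3554 + 7150 = 10704
Net migration: 0–14 − 220 → 719; 15–29 − 160 → 269; 30–44 + 360 → 5105; 45+ + 220 → 10924
Giving 719 / 269 / 5105 / 10924.
Scenario A total after 4 periods: 17017
Scenario B projection —
Period 1:
Births: 15000 × 0.309 = 4635
15–29: 2500 × 0.98 = 2450
30–44: 21800 × 0.952 = 20754
45+: 15000 × 0.98 + 7400 × 0.451 = 14700 + 3337 = 18037
Net migration: 0–14 − 220 → 4415; 15–29 − 160 → 2290; 30–44 + 360 → 21114; 45+ + 220 → 18257
Giving 4415 / 2290 / 21114 / 18257.
Period 2:
Births: 21114 × 0.309 = 6524
15–29: 4415 × 0.98 = 4327
30–44: 2290 × 0.952 = 2180
45+: 21114 × 0.98 + 18257 × 0.451 = 20692 + 8234 = 28926
Net migration: 0–14 − 220 → 6304; 15–29 − 160 → 4167; 30–44 + 360 → 2540; 45+ + 220 → 29146
Giving 6304 / 4167 / 2540 / 29146.
Period 3:
Births: 2540 × 0.309 = 785
15–29: 6304 × 0.98 = 6178
30–44: 4167 × 0.952 = 3967
45+: 2540 × 0.98 + 29146 × 0.451 = 2489 + 13145 = 15634
Net migration: 0–14 − 220 → 565; 15–29 − 160 → 6018; 30–44 + 360 → 4327; 45+ + 220 → 15854
Giving 565 / 6018 / 4327 / 15854.
Period 4:
Births: 4327 × 0.309 = 1337
15–29: 565 × 0.98 = 554
30–44: 6018 × 0.952 = 5729
45+: 4327 × 0.98 + 15854 × 0.451 = 4240 + 7150 = 11390
Net migration: 0–14 − 220 → 1117; 15–29 − 160 → 394; 30–44 + 360 → 6089; 45+ + 220 → 11610
Giving 1117 / 394 / 6089 / 11610.
Scenario B total after 4 periods: 19210
Difference B − A = 19210 − 17017 = 2193

2193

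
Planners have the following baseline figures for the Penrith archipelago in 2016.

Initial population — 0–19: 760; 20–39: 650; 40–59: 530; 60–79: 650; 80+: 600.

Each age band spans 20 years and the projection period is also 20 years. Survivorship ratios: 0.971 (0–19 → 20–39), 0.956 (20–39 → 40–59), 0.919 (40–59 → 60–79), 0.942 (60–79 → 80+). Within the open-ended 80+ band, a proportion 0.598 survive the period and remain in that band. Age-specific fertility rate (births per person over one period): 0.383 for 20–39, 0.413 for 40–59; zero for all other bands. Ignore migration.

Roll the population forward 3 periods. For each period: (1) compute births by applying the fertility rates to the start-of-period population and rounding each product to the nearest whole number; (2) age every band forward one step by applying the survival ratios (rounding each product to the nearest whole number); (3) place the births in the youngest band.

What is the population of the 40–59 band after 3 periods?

434

Numbering the bands 1..5 from youngest to oldest:
After projecting period 1:
Births: 650 × 0.383 = 249 ; 530 × 0.413 = 219 ⇒ total 468
Band 2: 760 × 0.971 = 738
Band 3: 650 × 0.956 = 621
Band 4: 530 × 0.919 = 487
Band 5: 650 × 0.942 + 600 × 0.598 = 612 + 359 = 971
→ [468, 738, 621, 487, 971]
After projecting period 2:
Births: 738 × 0.383 = 283 ; 621 × 0.413 = 256 ⇒ total 539
Band 2: 468 × 0.971 = 454
Band 3: 738 × 0.956 = 706
Band 4: 621 × 0.919 = 571
Band 5: 487 × 0.942 + 971 × 0.598 = 459 + 581 = 1040
→ [539, 454, 706, 571, 1040]
After projecting period 3:
Births: 454 × 0.383 = 174 ; 706 × 0.413 = 292 ⇒ total 466
Band 2: 539 × 0.971 = 523
Band 3: 454 × 0.956 = 434
Band 4: 706 × 0.919 = 649
Band 5: 571 × 0.942 + 1040 × 0.598 = 538 + 622 = 1160
→ [466, 523, 434, 649, 1160]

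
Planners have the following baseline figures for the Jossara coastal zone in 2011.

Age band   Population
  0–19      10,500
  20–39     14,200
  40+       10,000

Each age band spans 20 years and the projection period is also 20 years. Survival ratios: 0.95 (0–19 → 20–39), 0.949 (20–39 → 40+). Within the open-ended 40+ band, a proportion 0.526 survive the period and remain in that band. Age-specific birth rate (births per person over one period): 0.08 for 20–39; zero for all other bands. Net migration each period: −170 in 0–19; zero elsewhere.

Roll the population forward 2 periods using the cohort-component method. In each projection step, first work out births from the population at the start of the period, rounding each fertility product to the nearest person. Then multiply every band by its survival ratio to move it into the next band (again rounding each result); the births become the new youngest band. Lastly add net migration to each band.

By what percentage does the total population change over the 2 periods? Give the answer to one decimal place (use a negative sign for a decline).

(Bands numbered youngest = 1 to oldest = 3.)
Period 1.
Births: 14200 × 0.08 = 1136
Band 2: 10500 × 0.95 = 9975
Band 3: 14200 × 0.949 + 10000 × 0.526 = 13476 + 5260 = 18736
Net migration: Band 1 − 170 → 966
Giving 966 / 9975 / 18736.
Period 2.
Births: 9975 × 0.08 = 798
Band 2: 966 × 0.95 = 918
Band 3: 9975 × 0.949 + 18736 × 0.526 = 9466 + 9855 = 19321
Net migration: Band 1 − 170 → 628
Giving 628 / 918 / 19321.
Total: 34700 → 20867; change = -13833; percentage change = -39.9%

-39.9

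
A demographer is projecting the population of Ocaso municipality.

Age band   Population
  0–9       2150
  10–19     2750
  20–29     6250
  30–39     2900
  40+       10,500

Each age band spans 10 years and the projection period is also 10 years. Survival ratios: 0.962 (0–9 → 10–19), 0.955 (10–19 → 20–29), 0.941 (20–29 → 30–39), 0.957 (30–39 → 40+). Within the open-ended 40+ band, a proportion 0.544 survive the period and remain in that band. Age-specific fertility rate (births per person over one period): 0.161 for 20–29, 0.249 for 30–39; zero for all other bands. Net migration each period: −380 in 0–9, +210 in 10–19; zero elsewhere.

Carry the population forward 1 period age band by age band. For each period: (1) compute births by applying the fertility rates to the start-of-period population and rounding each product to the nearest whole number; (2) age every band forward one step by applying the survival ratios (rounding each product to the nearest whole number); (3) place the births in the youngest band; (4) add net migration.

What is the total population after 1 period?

Call the groups 1 to 5, youngest first.
Period 1:
Births: 6250 × 0.161 = 1006  |  2900 × 0.249 = 722 ⇒ total 1728
Group 2: 2150 × 0.962 = 2068
Group 3: 2750 × 0.955 = 2626
Group 4: 6250 × 0.941 = 5881
Group 5: 2900 × 0.957 + 10500 × 0.544 = 2775 + 5712 = 8487
Net migration: Group 1 − 380 → 1348; Group 2 + 210 → 2278
→ [1348, 2278, 2626, 5881, 8487]
Total after period 1: 1348 + 2278 + 2626 + 5881 + 8487 = 20620

20620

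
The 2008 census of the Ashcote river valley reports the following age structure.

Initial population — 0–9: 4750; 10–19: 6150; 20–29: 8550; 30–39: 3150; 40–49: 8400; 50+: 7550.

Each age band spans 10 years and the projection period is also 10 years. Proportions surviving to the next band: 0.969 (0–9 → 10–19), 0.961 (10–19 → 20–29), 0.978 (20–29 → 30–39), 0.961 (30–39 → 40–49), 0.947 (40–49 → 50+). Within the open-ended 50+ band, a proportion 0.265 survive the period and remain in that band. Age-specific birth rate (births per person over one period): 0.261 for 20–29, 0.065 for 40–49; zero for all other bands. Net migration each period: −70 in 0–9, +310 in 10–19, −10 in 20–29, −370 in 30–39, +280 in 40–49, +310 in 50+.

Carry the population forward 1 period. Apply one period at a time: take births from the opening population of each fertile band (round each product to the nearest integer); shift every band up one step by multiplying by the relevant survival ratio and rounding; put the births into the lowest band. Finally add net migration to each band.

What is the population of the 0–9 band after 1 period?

2708

Numbering the groups 1..6 from youngest to oldest:
After projecting period 1:
Births: 8550 × 0.261 = 2232, 8400 × 0.065 = 546 — total 2778
Group 2: 4750 × 0.969 = 4603
Group 3: 6150 × 0.961 = 5910
Group 4: 8550 × 0.978 = 8362
Group 5: 3150 × 0.961 = 3027
Group 6: 8400 × 0.947 + 7550 × 0.265 = 7955 + 2001 = 9956
Net migration: Group 1 − 70 → 2708; Group 2 + 310 → 4913; Group 3 − 10 → 5900; Group 4 − 370 → 7992; Group 5 + 280 → 3307; Group 6 + 310 → 10266
Giving 2708 / 4913 / 5900 / 7992 / 3307 / 10266.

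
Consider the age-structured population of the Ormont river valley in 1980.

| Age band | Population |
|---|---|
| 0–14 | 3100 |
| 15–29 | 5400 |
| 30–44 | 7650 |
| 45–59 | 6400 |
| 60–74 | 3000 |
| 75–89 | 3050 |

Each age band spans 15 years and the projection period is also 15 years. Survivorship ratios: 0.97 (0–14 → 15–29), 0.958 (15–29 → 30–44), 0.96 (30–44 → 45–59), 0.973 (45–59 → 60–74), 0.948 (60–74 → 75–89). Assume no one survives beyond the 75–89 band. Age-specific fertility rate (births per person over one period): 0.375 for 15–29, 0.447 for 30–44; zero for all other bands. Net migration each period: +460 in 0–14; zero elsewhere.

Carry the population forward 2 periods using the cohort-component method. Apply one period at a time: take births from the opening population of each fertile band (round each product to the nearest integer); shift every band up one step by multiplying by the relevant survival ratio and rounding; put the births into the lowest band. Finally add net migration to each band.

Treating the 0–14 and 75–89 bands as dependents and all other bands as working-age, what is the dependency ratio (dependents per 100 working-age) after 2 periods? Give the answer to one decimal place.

47.3

[period 1]
Births: 5400 × 0.375 = 2025  |  7650 × 0.447 = 3420 — total 5445
15–29: 3100 × 0.97 = 3007
30–44: 5400 × 0.958 = 5173
45–59: 7650 × 0.96 = 7344
60–74: 6400 × 0.973 = 6227
75–89: 3000 × 0.948 = 2844
Net migration: 0–14 + 460 → 5905
Giving 5905 / 3007 / 5173 / 7344 / 6227 / 2844.
[period 2]
Births: 3007 × 0.375 = 1128  |  5173 × 0.447 = 2312 — total 3440
15–29: 5905 × 0.97 = 5728
30–44: 3007 × 0.958 = 2881
45–59: 5173 × 0.96 = 4966
60–74: 7344 × 0.973 = 7146
75–89: 6227 × 0.948 = 5903
Net migration: 0–14 + 460 → 3900
Giving 3900 / 5728 / 2881 / 4966 / 7146 / 5903.
Dependents (band 0–14 + band 75–89) = 3900 + 5903 = 9803; working-age = 20721; ratio = 9803/20721 × 100 = 47.3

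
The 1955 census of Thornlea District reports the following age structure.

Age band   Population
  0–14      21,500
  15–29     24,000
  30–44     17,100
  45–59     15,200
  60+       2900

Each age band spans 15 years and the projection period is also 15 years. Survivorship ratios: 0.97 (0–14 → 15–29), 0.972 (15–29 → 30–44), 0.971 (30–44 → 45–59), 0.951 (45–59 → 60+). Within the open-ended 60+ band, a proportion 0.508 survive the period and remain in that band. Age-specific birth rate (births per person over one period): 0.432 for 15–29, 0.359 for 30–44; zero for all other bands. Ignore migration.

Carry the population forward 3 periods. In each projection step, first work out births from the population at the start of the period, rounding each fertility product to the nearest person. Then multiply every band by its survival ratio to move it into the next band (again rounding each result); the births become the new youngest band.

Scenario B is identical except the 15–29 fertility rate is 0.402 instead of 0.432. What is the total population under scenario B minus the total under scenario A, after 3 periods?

(Groups numbered youngest = 1 to oldest = 5.)
Period 1.
Births: 24000 × 0.432 = 10368  |  17100 × 0.359 = 6139 → total 16507
Group 2: 21500 × 0.97 = 20855
Group 3: 24000 × 0.972 = 23328
Group 4: 17100 × 0.971 = 16604
Group 5: 15200 × 0.951 + 2900 × 0.508 = 14455 + 1473 = 15928
End of period: [16507, 20855, 23328, 16604, 15928]
Period 2.
Births: 20855 × 0.432 = 9009  |  23328 × 0.359 = 8375 → total 17384
Group 2: 16507 × 0.97 = 16012
Group 3: 20855 × 0.972 = 20271
Group 4: 23328 × 0.971 = 22651
Group 5: 16604 × 0.951 + 15928 × 0.508 = 15790 + 8091 = 23881
End of period: [17384, 16012, 20271, 22651, 23881]
Period 3.
Births: 16012 × 0.432 = 6917  |  20271 × 0.359 = 7277 → total 14194
Group 2: 17384 × 0.97 = 16862
Group 3: 16012 × 0.972 = 15564
Group 4: 20271 × 0.971 = 19683
Group 5: 22651 × 0.951 + 23881 × 0.508 = 21541 + 12132 = 33673
End of period: [14194, 16862, 15564, 19683, 33673]
Scenario A total after 3 periods: 99976
Scenario B projection —
Period 1.
Births: 24000 × 0.402 = 9648  |  17100 × 0.359 = 6139 → total 15787
Group 2: 21500 × 0.97 = 20855
Group 3: 24000 × 0.972 = 23328
Group 4: 17100 × 0.971 = 16604
Group 5: 15200 × 0.951 + 2900 × 0.508 = 14455 + 1473 = 15928
End of period: [15787, 20855, 23328, 16604, 15928]
Period 2.
Births: 20855 × 0.402 = 8384  |  23328 × 0.359 = 8375 → total 16759
Group 2: 15787 × 0.97 = 15313
Group 3: 20855 × 0.972 = 20271
Group 4: 23328 × 0.971 = 22651
Group 5: 16604 × 0.951 + 15928 × 0.508 = 15790 + 8091 = 23881
End of period: [16759, 15313, 20271, 22651, 23881]
Period 3.
Births: 15313 × 0.402 = 6156  |  20271 × 0.359 = 7277 → total 13433
Group 2: 16759 × 0.97 = 16256
Group 3: 15313 × 0.972 = 14884
Group 4: 20271 × 0.971 = 19683
Group 5: 22651 × 0.951 + 23881 × 0.508 = 21541 + 12132 = 33673
End of period: [13433, 16256, 14884, 19683, 33673]
Scenario B total after 3 periods: 97929
Difference B − A = 97929 − 99976 = -2047

-2047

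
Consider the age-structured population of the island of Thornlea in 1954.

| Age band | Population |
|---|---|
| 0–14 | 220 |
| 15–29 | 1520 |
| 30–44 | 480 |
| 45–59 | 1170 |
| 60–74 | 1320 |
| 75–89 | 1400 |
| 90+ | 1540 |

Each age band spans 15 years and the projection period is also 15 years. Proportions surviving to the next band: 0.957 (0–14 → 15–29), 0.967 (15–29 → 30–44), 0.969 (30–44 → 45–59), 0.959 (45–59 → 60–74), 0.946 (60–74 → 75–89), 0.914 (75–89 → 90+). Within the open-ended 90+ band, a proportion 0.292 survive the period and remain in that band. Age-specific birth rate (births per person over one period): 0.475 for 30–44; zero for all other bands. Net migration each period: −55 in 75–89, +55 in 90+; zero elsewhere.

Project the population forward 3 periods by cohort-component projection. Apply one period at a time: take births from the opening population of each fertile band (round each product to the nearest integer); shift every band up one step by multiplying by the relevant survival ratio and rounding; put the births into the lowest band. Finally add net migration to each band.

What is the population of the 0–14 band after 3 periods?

97

(Bands numbered youngest = 1 to oldest = 7.)
— Period 1 —
Births: 480 × 0.475 = 228
Band 2: 220 × 0.957 = 211
Band 3: 1520 × 0.967 = 1470
Band 4: 480 × 0.969 = 465
Band 5: 1170 × 0.959 = 1122
Band 6: 1320 × 0.946 = 1249
Band 7: 1400 × 0.914 + 1540 × 0.292 = 1280 + 450 = 1730
Net migration: Band 6 − 55 → 1194; Band 7 + 55 → 1785
→ [228, 211, 1470, 465, 1122, 1194, 1785]
— Period 2 —
Births: 1470 × 0.475 = 698
Band 2: 228 × 0.957 = 218
Band 3: 211 × 0.967 = 204
Band 4: 1470 × 0.969 = 1424
Band 5: 465 × 0.959 = 446
Band 6: 1122 × 0.946 = 1061
Band 7: 1194 × 0.914 + 1785 × 0.292 = 1091 + 521 = 1612
Net migration: Band 6 − 55 → 1006; Band 7 + 55 → 1667
→ [698, 218, 204, 1424, 446, 1006, 1667]
— Period 3 —
Births: 204 × 0.475 = 97
Band 2: 698 × 0.957 = 668
Band 3: 218 × 0.967 = 211
Band 4: 204 × 0.969 = 198
Band 5: 1424 × 0.959 = 1366
Band 6: 446 × 0.946 = 422
Band 7: 1006 × 0.914 + 1667 × 0.292 = 919 + 487 = 1406
Net migration: Band 6 − 55 → 367; Band 7 + 55 → 1461
→ [97, 668, 211, 198, 1366, 367, 1461]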